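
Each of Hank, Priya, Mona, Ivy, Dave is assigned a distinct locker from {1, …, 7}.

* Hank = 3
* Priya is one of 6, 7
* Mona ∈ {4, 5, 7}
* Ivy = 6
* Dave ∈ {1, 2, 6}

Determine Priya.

7

Hank's domain is down to {3}, so Hank = 3.
That leaves Ivy = 6. Strike 6 from Priya, Dave.
So Priya = 7.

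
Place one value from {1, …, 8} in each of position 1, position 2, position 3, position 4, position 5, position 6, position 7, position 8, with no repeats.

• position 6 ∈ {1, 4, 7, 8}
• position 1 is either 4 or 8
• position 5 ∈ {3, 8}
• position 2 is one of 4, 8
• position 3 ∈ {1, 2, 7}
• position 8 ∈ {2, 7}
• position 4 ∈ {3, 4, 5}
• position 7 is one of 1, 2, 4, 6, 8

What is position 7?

6

The 8 variables draw from only 8 values {1, 2, 3, 4, 5, 6, 7, 8}, so each is used; only position 4 can be 5, hence position 4 = 5.
The 7 still-open variables together cover exactly {1, 2, 3, 4, 6, 7, 8} — 7 values for 7 variables — and 3 appears only in position 5's list, so position 5 = 3.
The 6 still-open variables together cover exactly {1, 2, 4, 6, 7, 8} — 6 values for 6 variables — and 6 appears only in position 7's list, so position 7 = 6.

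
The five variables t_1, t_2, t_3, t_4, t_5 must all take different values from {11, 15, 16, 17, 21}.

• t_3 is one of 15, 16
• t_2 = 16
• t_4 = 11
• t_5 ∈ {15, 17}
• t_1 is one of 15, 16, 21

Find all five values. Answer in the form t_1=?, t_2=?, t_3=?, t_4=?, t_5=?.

t_1=21, t_2=16, t_3=15, t_4=11, t_5=17

t_2 has just one choice, so t_2 = 16. Eliminate 16 elsewhere: t_1, t_3.
t_3 must be 15 (only option left). Strike 15 from t_1, t_5.
That leaves t_4 = 11.
t_5 must be 17 (only option left).
t_1 must be 21 (only option left).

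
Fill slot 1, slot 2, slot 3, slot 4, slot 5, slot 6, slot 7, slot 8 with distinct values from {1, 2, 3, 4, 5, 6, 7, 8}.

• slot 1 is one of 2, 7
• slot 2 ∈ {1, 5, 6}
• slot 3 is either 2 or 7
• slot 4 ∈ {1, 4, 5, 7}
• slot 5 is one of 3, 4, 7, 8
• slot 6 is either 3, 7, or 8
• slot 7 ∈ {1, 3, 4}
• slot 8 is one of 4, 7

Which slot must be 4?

The 8 variables draw from only 8 values {1, 2, 3, 4, 5, 6, 7, 8}, so each is used; only slot 2 can be 6, hence slot 2 = 6.
Among the 7 still-open variables, 5 fits only slot 4 (and all 7 values in {1, 2, 3, 4, 5, 7, 8} must be used), so slot 4 = 5.
The 6 still-open variables together cover exactly {1, 2, 3, 4, 7, 8} — 6 values for 6 variables — and 1 appears only in slot 7's list, so slot 7 = 1.
The 2 variables slot 1 and slot 3 are confined to {2, 7}, which locks those values in; drop them from slot 5, slot 6, slot 8.
So 4 goes to slot 8.

slot 8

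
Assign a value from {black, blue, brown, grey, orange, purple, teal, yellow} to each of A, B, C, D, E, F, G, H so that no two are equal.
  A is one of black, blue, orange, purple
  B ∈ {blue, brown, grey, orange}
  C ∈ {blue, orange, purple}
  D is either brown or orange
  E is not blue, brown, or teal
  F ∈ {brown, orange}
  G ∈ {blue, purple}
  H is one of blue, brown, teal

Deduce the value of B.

grey

The 8 variables draw from only 8 values {black, blue, brown, grey, orange, purple, teal, yellow}, so each is used; only H can be teal, hence H = teal.
Among the 7 still-open variables, yellow fits only E (and all 7 values in {black, blue, brown, grey, orange, purple, yellow} must be used), so E = yellow.
The 6 still-open variables draw from only 6 values {black, blue, brown, grey, orange, purple}, so each is used; only A can be black, hence A = black.
The 5 still-open variables together cover exactly {blue, brown, grey, orange, purple} — 5 values for 5 variables — and grey appears only in B's list, so B = grey.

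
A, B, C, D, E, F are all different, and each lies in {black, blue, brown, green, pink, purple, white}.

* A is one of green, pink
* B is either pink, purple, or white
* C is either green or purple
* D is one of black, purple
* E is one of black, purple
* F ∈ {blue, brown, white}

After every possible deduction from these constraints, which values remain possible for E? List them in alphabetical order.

D and E between them cover only {black, purple} — a naked pair. Remove those values from B, C.
C must be green (only option left). So A can't be green.
A's domain is down to {pink}, so A = pink. So B can't be pink.
That leaves B = white. So F can't be white.
No further eliminations apply; E can still be any of black, purple.

black, purple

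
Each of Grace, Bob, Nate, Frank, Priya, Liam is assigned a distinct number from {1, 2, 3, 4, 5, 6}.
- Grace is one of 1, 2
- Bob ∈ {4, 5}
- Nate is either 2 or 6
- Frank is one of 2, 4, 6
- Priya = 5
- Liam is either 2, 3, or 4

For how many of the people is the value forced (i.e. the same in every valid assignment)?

Priya has just one choice, so Priya = 5. Eliminate 5 elsewhere: Bob.
Bob has just one choice, so Bob = 4. Eliminate 4 elsewhere: Frank, Liam.
The 4 still-open variables together cover exactly {1, 2, 3, 6} — 4 values for 4 variables — and 1 appears only in Grace's list, so Grace = 1.
Among the 3 still-open variables, 3 fits only Liam (and all 3 values in {2, 3, 6} must be used), so Liam = 3.
Determined: Grace=1, Bob=4, Priya=5, Liam=3. The other people each still have more than one consistent value. That makes 4.

4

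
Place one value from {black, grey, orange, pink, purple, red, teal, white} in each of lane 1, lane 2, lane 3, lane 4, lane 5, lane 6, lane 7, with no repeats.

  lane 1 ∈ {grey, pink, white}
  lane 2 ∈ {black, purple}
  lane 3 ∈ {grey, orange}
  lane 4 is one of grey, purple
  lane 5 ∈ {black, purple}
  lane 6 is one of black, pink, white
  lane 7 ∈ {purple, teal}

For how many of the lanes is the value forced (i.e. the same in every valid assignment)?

The 7 variables draw from only 7 values {black, grey, orange, pink, purple, teal, white}, so each is used; only lane 3 can be orange, hence lane 3 = orange.
The 6 still-open variables draw from only 6 values {black, grey, pink, purple, teal, white}, so each is used; only lane 7 can be teal, hence lane 7 = teal.
lane 2 and lane 5 share exactly the 2 values {black, purple}; by pigeonhole those values go to them, so strike black, purple from lane 4, lane 6.
lane 4's domain is down to {grey}, so lane 4 = grey. Strike grey from lane 1.
Determined: lane 3=orange, lane 4=grey, lane 7=teal. The other lanes each still have more than one consistent value. That makes 3.

3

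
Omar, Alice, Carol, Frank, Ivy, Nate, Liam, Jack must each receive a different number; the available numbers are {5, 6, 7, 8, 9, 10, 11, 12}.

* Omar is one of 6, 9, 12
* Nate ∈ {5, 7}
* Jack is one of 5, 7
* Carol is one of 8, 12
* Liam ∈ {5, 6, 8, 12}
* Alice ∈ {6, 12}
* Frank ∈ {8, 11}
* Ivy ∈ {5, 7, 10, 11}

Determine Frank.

11

The 8 variables draw from only 8 values {5, 6, 7, 8, 9, 10, 11, 12}, so each is used; only Omar can be 9, hence Omar = 9.
Among the 7 still-open variables, 10 fits only Ivy (and all 7 values in {5, 6, 7, 8, 10, 11, 12} must be used), so Ivy = 10.
The 6 still-open variables draw from only 6 values {5, 6, 7, 8, 11, 12}, so each is used; only Frank can be 11, hence Frank = 11.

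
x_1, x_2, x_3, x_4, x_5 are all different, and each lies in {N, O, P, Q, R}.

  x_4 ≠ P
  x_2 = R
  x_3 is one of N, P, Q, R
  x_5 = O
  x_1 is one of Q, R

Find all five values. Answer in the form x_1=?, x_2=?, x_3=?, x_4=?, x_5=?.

x_1=Q, x_2=R, x_3=P, x_4=N, x_5=O

x_2 must be R (only option left). Strike R from x_1, x_3, x_4.
x_5's domain is down to {O}, so x_5 = O. So x_4 can't be O.
That leaves x_1 = Q. Eliminate Q elsewhere: x_3, x_4.
x_4 must be N (only option left). Strike N from x_3.
That leaves x_3 = P.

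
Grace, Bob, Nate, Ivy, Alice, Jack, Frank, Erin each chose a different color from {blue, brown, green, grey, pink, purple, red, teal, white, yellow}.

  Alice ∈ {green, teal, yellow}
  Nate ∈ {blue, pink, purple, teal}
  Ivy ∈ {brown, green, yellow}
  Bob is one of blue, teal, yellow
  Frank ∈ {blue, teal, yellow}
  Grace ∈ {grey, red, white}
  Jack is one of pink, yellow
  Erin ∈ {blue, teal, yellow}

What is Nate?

purple

Bob, Frank, Erin share exactly the 3 values {blue, teal, yellow}; by pigeonhole those values go to them, so strike blue, teal, yellow from Nate, Ivy, Alice, Jack.
Alice's domain is down to {green}, so Alice = green. Strike green from Ivy.
Jack must be pink (only option left). Eliminate pink elsewhere: Nate.
So Nate = purple.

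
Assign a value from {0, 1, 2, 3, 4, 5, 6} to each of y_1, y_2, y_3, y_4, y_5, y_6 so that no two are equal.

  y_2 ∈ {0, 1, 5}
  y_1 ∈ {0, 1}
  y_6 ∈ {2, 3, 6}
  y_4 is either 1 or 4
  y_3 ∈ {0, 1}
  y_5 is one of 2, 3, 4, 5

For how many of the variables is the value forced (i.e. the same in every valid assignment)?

2

The 2 variables y_1 and y_3 are confined to {0, 1}, which locks those values in; drop them from y_2, y_4.
y_2's domain is down to {5}, so y_2 = 5. So y_5 can't be 5.
That leaves y_4 = 4. Eliminate 4 elsewhere: y_5.
Determined: y_2=5, y_4=4. The other variables each still have more than one consistent value. That makes 2.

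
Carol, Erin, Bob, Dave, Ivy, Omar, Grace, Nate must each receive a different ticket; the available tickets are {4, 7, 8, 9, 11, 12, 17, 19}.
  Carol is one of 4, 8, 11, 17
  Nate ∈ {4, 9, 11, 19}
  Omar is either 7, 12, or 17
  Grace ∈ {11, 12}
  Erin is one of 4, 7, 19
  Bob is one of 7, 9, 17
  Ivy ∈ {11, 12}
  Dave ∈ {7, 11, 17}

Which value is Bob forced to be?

The 8 variables draw from only 8 values {4, 7, 8, 9, 11, 12, 17, 19}, so each is used; only Carol can be 8, hence Carol = 8.
The 2 variables Ivy and Grace are confined to {11, 12}, which locks those values in; drop them from Dave, Omar, Nate.
The 2 variables Dave and Omar are confined to {7, 17}, which locks those values in; drop them from Erin, Bob.
So Bob = 9.

9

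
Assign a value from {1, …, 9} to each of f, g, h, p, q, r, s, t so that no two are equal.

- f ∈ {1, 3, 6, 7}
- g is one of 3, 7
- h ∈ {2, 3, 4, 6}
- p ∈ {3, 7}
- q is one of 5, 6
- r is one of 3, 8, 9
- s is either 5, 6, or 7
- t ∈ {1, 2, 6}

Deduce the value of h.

g and p between them cover only {3, 7} — a naked pair. Remove those values from f, h, r, s.
q and s share exactly the 2 values {5, 6}; by pigeonhole those values go to them, so strike 5, 6 from f, h, t.
f's domain is down to {1}, so f = 1. Eliminate 1 elsewhere: t.
t has just one choice, so t = 2. Eliminate 2 elsewhere: h.
So h = 4.

4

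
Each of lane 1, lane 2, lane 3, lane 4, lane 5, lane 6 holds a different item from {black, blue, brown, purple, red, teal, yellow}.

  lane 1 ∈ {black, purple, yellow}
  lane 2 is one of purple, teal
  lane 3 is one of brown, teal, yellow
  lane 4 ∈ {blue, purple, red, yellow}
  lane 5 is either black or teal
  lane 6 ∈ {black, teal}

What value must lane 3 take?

brown

lane 5 and lane 6 share exactly the 2 values {black, teal}; by pigeonhole those values go to them, so strike black, teal from lane 1, lane 2, lane 3.
lane 2's domain is down to {purple}, so lane 2 = purple. Strike purple from lane 1, lane 4.
That leaves lane 1 = yellow. Remove yellow from lane 3, lane 4.
So lane 3 = brown.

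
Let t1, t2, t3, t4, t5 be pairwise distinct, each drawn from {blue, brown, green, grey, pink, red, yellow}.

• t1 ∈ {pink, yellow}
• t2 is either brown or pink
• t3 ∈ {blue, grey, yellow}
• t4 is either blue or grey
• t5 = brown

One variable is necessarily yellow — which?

t5's domain is down to {brown}, so t5 = brown. Eliminate brown elsewhere: t2.
t2 must be pink (only option left). Strike pink from t1.
So yellow goes to t1.

t1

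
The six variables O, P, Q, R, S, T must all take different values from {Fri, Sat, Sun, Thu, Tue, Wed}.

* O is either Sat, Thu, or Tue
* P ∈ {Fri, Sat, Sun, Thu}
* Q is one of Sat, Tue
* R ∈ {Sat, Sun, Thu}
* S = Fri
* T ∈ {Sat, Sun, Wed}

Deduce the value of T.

S's domain is down to {Fri}, so S = Fri. So P can't be Fri.
The 5 still-open variables draw from only 5 values {Sat, Sun, Thu, Tue, Wed}, so each is used; only T can be Wed, hence T = Wed.

Wed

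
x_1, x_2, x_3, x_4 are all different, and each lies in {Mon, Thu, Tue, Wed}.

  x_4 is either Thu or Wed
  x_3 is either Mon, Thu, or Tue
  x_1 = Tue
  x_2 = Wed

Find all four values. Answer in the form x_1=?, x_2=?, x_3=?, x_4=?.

x_1's domain is down to {Tue}, so x_1 = Tue. Strike Tue from x_3.
x_2's domain is down to {Wed}, so x_2 = Wed. Strike Wed from x_4.
x_4 must be Thu (only option left). Strike Thu from x_3.
x_3's domain is down to {Mon}, so x_3 = Mon.

x_1=Tue, x_2=Wed, x_3=Mon, x_4=Thu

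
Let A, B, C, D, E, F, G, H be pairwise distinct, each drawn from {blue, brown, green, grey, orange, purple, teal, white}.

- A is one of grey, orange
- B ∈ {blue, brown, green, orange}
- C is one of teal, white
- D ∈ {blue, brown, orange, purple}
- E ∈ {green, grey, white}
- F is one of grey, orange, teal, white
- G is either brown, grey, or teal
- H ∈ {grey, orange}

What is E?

Among the 8 variables, purple fits only D (and all 8 values in {blue, brown, green, grey, orange, purple, teal, white} must be used), so D = purple.
The 7 still-open variables together cover exactly {blue, brown, green, grey, orange, teal, white} — 7 values for 7 variables — and blue appears only in B's list, so B = blue.
The 6 still-open variables together cover exactly {brown, green, grey, orange, teal, white} — 6 values for 6 variables — and brown appears only in G's list, so G = brown.
The 5 still-open variables draw from only 5 values {green, grey, orange, teal, white}, so each is used; only E can be green, hence E = green.

green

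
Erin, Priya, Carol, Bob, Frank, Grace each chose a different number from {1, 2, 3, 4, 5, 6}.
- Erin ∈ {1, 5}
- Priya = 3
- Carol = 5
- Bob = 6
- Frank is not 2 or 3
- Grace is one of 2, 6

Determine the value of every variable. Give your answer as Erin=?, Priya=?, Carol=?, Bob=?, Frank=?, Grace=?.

Priya must be 3 (only option left).
Carol has just one choice, so Carol = 5. Eliminate 5 elsewhere: Erin, Frank.
That leaves Bob = 6. Eliminate 6 elsewhere: Frank, Grace.
Grace's domain is down to {2}, so Grace = 2.
Erin has just one choice, so Erin = 1. Strike 1 from Frank.
That leaves Frank = 4.

Erin=1, Priya=3, Carol=5, Bob=6, Frank=4, Grace=2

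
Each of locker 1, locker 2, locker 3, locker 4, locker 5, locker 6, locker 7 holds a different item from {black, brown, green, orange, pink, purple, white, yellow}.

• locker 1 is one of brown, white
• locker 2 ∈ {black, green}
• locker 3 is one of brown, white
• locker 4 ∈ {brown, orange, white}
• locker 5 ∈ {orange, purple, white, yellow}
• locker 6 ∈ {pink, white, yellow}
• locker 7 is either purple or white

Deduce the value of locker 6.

locker 1 and locker 3 share exactly the 2 values {brown, white}; by pigeonhole those values go to them, so strike brown, white from locker 4, locker 5, locker 6, locker 7.
locker 4's domain is down to {orange}, so locker 4 = orange. Strike orange from locker 5.
locker 7 must be purple (only option left). So locker 5 can't be purple.
That leaves locker 5 = yellow. Strike yellow from locker 6.
So locker 6 = pink.

pink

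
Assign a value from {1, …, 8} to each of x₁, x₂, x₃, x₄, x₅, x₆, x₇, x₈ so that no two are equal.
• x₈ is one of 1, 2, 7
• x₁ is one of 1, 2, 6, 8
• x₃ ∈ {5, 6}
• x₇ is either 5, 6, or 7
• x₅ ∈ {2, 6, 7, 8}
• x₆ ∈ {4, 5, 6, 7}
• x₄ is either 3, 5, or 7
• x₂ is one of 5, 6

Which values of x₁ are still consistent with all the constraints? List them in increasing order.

1, 2, 8

The 8 variables draw from only 8 values {1, 2, 3, 4, 5, 6, 7, 8}, so each is used; only x₄ can be 3, hence x₄ = 3.
The 7 still-open variables together cover exactly {1, 2, 4, 5, 6, 7, 8} — 7 values for 7 variables — and 4 appears only in x₆'s list, so x₆ = 4.
The 2 variables x₂ and x₃ are confined to {5, 6}, which locks those values in; drop them from x₁, x₅, x₇.
x₇ has just one choice, so x₇ = 7. Remove 7 from x₅, x₈.
No further eliminations apply; x₁ can still be any of 1, 2, 8.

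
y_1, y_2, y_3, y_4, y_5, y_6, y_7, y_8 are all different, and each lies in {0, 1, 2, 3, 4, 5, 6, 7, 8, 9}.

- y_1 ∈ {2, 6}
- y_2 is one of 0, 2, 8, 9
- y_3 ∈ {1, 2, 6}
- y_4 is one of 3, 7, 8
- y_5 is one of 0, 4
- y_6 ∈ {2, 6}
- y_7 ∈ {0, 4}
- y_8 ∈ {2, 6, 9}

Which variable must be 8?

The 2 variables y_1 and y_6 are confined to {2, 6}, which locks those values in; drop them from y_2, y_3, y_8.
y_3's domain is down to {1}, so y_3 = 1.
That leaves y_8 = 9. Eliminate 9 elsewhere: y_2.
y_5 and y_7 between them cover only {0, 4} — a naked pair. Remove those values from y_2.
So 8 goes to y_2.

y_2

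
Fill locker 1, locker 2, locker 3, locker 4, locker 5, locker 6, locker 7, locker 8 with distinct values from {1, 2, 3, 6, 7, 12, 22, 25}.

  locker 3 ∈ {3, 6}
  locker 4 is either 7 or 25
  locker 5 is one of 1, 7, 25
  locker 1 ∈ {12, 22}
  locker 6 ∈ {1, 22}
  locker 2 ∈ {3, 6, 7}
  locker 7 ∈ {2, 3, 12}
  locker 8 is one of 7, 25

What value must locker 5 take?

The 8 variables draw from only 8 values {1, 2, 3, 6, 7, 12, 22, 25}, so each is used; only locker 7 can be 2, hence locker 7 = 2.
The 7 still-open variables together cover exactly {1, 3, 6, 7, 12, 22, 25} — 7 values for 7 variables — and 12 appears only in locker 1's list, so locker 1 = 12.
The 6 still-open variables together cover exactly {1, 3, 6, 7, 22, 25} — 6 values for 6 variables — and 22 appears only in locker 6's list, so locker 6 = 22.
The 5 still-open variables draw from only 5 values {1, 3, 6, 7, 25}, so each is used; only locker 5 can be 1, hence locker 5 = 1.

1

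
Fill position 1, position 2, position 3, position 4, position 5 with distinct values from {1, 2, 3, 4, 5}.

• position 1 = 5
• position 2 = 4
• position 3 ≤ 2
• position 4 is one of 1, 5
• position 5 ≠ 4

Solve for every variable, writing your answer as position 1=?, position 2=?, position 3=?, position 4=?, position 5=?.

position 1 has just one choice, so position 1 = 5. Eliminate 5 elsewhere: position 4, position 5.
That leaves position 2 = 4.
position 4's domain is down to {1}, so position 4 = 1. Eliminate 1 elsewhere: position 3, position 5.
That leaves position 3 = 2. Strike 2 from position 5.
position 5 must be 3 (only option left).

position 1=5, position 2=4, position 3=2, position 4=1, position 5=3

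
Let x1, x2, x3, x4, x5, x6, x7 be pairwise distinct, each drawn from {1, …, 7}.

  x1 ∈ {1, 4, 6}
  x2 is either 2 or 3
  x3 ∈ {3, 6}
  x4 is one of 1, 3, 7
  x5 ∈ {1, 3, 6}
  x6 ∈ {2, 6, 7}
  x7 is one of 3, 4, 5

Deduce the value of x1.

The 7 variables together cover exactly {1, 2, 3, 4, 5, 6, 7} — 7 values for 7 variables — and 5 appears only in x7's list, so x7 = 5.
The 6 still-open variables together cover exactly {1, 2, 3, 4, 6, 7} — 6 values for 6 variables — and 4 appears only in x1's list, so x1 = 4.

4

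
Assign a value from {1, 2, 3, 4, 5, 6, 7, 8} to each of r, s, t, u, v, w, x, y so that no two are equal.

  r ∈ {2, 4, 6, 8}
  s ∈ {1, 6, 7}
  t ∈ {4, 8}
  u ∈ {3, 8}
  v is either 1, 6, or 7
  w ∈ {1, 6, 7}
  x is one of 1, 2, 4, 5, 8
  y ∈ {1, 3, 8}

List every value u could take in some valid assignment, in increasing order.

3, 8

The 8 variables draw from only 8 values {1, 2, 3, 4, 5, 6, 7, 8}, so each is used; only x can be 5, hence x = 5.
The 7 still-open variables draw from only 7 values {1, 2, 3, 4, 6, 7, 8}, so each is used; only r can be 2, hence r = 2.
Among the 6 still-open variables, 4 fits only t (and all 6 values in {1, 3, 4, 6, 7, 8} must be used), so t = 4.
s, v, w between them cover only {1, 6, 7} — a naked triple. Remove those values from y.
No further eliminations apply; u can still be any of 3, 8.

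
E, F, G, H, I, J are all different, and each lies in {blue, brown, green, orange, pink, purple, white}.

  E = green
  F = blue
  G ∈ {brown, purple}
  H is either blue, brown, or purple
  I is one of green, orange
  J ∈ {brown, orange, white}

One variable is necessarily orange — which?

E must be green (only option left). Remove green from I.
So orange goes to I.

I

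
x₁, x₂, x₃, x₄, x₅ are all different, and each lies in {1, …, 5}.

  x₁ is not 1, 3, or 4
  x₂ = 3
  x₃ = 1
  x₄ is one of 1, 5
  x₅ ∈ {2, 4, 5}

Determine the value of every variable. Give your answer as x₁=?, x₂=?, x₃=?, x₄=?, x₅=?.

x₂ must be 3 (only option left).
That leaves x₃ = 1. Remove 1 from x₄.
That leaves x₄ = 5. Remove 5 from x₁, x₅.
x₁ has just one choice, so x₁ = 2. Eliminate 2 elsewhere: x₅.
That leaves x₅ = 4.

x₁=2, x₂=3, x₃=1, x₄=5, x₅=4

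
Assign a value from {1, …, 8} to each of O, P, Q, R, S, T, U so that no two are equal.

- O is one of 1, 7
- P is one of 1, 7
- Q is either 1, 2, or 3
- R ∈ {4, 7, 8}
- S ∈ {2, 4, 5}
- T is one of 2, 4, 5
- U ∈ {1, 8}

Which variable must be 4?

The 7 variables draw from only 7 values {1, 2, 3, 4, 5, 7, 8}, so each is used; only Q can be 3, hence Q = 3.
O and P share exactly the 2 values {1, 7}; by pigeonhole those values go to them, so strike 1, 7 from R, U.
U's domain is down to {8}, so U = 8. So R can't be 8.
So 4 goes to R.

R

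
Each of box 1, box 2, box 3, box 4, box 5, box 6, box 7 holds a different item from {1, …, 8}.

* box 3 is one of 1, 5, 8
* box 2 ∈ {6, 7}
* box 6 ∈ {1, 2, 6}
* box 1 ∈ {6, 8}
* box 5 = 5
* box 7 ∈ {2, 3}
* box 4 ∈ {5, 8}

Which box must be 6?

box 1

box 5 has just one choice, so box 5 = 5. Remove 5 from box 3, box 4.
box 4 must be 8 (only option left). Strike 8 from box 1, box 3.
So 6 goes to box 1.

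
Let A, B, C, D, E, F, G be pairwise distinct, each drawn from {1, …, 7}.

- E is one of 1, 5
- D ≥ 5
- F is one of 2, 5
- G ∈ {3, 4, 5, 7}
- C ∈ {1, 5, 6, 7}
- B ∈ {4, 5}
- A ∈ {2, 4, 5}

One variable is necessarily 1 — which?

The 7 variables together cover exactly {1, 2, 3, 4, 5, 6, 7} — 7 values for 7 variables — and 3 appears only in G's list, so G = 3.
A, B, F share exactly the 3 values {2, 4, 5}; by pigeonhole those values go to them, so strike 2, 4, 5 from C, D, E.
So 1 goes to E.

E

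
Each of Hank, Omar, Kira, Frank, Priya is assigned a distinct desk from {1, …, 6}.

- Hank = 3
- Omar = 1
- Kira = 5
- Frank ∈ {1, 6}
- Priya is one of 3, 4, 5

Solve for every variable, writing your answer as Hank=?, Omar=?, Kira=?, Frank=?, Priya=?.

Hank must be 3 (only option left). So Priya can't be 3.
Omar has just one choice, so Omar = 1. Eliminate 1 elsewhere: Frank.
Kira has just one choice, so Kira = 5. Strike 5 from Priya.
That leaves Frank = 6.
Priya must be 4 (only option left).

Hank=3, Omar=1, Kira=5, Frank=6, Priya=4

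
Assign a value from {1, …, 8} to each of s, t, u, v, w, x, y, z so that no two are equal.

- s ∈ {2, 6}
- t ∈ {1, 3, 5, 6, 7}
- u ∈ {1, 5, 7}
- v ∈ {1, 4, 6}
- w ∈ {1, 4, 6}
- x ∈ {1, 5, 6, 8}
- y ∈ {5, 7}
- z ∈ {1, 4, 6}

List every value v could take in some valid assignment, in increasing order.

1, 4, 6

The 8 variables draw from only 8 values {1, 2, 3, 4, 5, 6, 7, 8}, so each is used; only s can be 2, hence s = 2.
The 7 still-open variables together cover exactly {1, 3, 4, 5, 6, 7, 8} — 7 values for 7 variables — and 3 appears only in t's list, so t = 3.
The 6 still-open variables draw from only 6 values {1, 4, 5, 6, 7, 8}, so each is used; only x can be 8, hence x = 8.
The 3 variables v, w, z are confined to {1, 4, 6}, which locks those values in; drop them from u.
No further eliminations apply; v can still be any of 1, 4, 6.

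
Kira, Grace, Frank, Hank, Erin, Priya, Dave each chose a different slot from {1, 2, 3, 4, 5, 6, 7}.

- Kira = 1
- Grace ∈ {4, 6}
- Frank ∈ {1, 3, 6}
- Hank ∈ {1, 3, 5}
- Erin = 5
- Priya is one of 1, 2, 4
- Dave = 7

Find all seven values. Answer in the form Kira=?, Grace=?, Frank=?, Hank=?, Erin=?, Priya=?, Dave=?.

Kira has just one choice, so Kira = 1. Strike 1 from Frank, Hank, Priya.
Erin must be 5 (only option left). Remove 5 from Hank.
Dave must be 7 (only option left).
Hank's domain is down to {3}, so Hank = 3. Eliminate 3 elsewhere: Frank.
Frank must be 6 (only option left). Remove 6 from Grace.
Grace has just one choice, so Grace = 4. Strike 4 from Priya.
Priya must be 2 (only option left).

Kira=1, Grace=4, Frank=6, Hank=3, Erin=5, Priya=2, Dave=7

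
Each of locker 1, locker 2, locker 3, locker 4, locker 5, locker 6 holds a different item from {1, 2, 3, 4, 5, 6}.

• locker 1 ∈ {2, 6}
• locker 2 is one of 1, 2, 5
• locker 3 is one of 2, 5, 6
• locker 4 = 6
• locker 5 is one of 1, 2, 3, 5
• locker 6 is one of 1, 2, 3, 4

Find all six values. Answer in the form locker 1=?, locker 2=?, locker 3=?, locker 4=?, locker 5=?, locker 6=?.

locker 4 has just one choice, so locker 4 = 6. Eliminate 6 elsewhere: locker 1, locker 3.
locker 1 has just one choice, so locker 1 = 2. Eliminate 2 elsewhere: locker 2, locker 3, locker 5, locker 6.
That leaves locker 3 = 5. So locker 2, locker 5 can't be 5.
That leaves locker 2 = 1. Strike 1 from locker 5, locker 6.
locker 5's domain is down to {3}, so locker 5 = 3. Eliminate 3 elsewhere: locker 6.
locker 6's domain is down to {4}, so locker 6 = 4.

locker 1=2, locker 2=1, locker 3=5, locker 4=6, locker 5=3, locker 6=4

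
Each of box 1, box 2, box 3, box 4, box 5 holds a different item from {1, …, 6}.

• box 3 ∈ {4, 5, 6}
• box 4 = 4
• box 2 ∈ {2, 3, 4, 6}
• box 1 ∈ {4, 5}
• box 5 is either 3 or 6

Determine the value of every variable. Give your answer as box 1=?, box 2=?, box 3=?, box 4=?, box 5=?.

box 1=5, box 2=2, box 3=6, box 4=4, box 5=3

box 4's domain is down to {4}, so box 4 = 4. So box 1, box 2, box 3 can't be 4.
box 1 must be 5 (only option left). Remove 5 from box 3.
box 3 must be 6 (only option left). So box 2, box 5 can't be 6.
box 5 has just one choice, so box 5 = 3. Remove 3 from box 2.
That leaves box 2 = 2.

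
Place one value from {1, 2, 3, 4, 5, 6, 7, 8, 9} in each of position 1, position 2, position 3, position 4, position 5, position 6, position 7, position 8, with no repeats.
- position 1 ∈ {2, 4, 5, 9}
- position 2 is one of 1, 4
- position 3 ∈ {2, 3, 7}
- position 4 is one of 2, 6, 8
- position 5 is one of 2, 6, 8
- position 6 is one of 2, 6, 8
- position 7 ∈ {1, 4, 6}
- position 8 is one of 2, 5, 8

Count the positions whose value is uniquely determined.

position 4, position 5, position 6 share exactly the 3 values {2, 6, 8}; by pigeonhole those values go to them, so strike 2, 6, 8 from position 1, position 3, position 7, position 8.
That leaves position 8 = 5. Strike 5 from position 1.
The 2 variables position 2 and position 7 are confined to {1, 4}, which locks those values in; drop them from position 1.
That leaves position 1 = 9.
Determined: position 1=9, position 8=5. The other positions each still have more than one consistent value. That makes 2.

2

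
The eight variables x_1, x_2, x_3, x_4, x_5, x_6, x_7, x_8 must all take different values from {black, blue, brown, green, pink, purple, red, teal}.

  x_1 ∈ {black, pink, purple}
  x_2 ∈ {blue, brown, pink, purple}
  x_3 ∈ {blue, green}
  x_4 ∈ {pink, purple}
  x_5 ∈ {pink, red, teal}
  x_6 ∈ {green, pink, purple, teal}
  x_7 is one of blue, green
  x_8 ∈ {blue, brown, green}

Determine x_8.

Among the 8 variables, black fits only x_1 (and all 8 values in {black, blue, brown, green, pink, purple, red, teal} must be used), so x_1 = black.
The 7 still-open variables draw from only 7 values {blue, brown, green, pink, purple, red, teal}, so each is used; only x_5 can be red, hence x_5 = red.
Among the 6 still-open variables, teal fits only x_6 (and all 6 values in {blue, brown, green, pink, purple, teal} must be used), so x_6 = teal.
x_3 and x_7 between them cover only {blue, green} — a naked pair. Remove those values from x_2, x_8.
So x_8 = brown.

brown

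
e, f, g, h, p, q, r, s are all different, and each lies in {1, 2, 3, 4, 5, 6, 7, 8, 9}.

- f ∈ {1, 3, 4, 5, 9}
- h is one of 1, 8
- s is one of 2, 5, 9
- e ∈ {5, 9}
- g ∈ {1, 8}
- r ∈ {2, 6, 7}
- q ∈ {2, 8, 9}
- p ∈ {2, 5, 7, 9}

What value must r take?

g and h share exactly the 2 values {1, 8}; by pigeonhole those values go to them, so strike 1, 8 from f, q.
The 3 variables e, q, s are confined to {2, 5, 9}, which locks those values in; drop them from f, p, r.
p's domain is down to {7}, so p = 7. Eliminate 7 elsewhere: r.
So r = 6.

6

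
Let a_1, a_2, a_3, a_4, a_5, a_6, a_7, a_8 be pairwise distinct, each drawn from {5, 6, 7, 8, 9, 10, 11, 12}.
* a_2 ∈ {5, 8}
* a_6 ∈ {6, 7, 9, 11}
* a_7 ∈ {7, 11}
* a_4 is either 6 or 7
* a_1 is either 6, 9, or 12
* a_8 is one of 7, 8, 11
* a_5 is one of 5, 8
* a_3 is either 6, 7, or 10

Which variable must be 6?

The 8 variables together cover exactly {5, 6, 7, 8, 9, 10, 11, 12} — 8 values for 8 variables — and 10 appears only in a_3's list, so a_3 = 10.
The 7 still-open variables together cover exactly {5, 6, 7, 8, 9, 11, 12} — 7 values for 7 variables — and 12 appears only in a_1's list, so a_1 = 12.
The 6 still-open variables together cover exactly {5, 6, 7, 8, 9, 11} — 6 values for 6 variables — and 9 appears only in a_6's list, so a_6 = 9.
Among the 5 still-open variables, 6 fits only a_4 (and all 5 values in {5, 6, 7, 8, 11} must be used), so a_4 = 6.

a_4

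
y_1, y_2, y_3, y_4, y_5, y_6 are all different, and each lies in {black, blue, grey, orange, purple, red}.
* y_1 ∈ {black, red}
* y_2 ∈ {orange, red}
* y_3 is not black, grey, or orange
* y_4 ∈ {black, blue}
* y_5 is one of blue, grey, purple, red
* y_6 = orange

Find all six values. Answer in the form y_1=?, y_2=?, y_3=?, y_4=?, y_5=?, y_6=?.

y_1=black, y_2=red, y_3=purple, y_4=blue, y_5=grey, y_6=orange

y_6 has just one choice, so y_6 = orange. Eliminate orange elsewhere: y_2.
y_2 must be red (only option left). Eliminate red elsewhere: y_1, y_3, y_5.
y_1 has just one choice, so y_1 = black. Remove black from y_4.
That leaves y_4 = blue. Remove blue from y_3, y_5.
That leaves y_3 = purple. Remove purple from y_5.
y_5 has just one choice, so y_5 = grey.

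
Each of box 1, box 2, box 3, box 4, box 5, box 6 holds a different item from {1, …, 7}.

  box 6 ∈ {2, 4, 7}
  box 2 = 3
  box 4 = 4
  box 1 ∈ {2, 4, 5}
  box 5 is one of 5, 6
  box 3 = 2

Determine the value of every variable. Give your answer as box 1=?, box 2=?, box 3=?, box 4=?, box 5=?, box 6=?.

box 1=5, box 2=3, box 3=2, box 4=4, box 5=6, box 6=7

box 2's domain is down to {3}, so box 2 = 3.
box 3 must be 2 (only option left). Eliminate 2 elsewhere: box 1, box 6.
box 4's domain is down to {4}, so box 4 = 4. Strike 4 from box 1, box 6.
box 6's domain is down to {7}, so box 6 = 7.
That leaves box 1 = 5. Strike 5 from box 5.
That leaves box 5 = 6.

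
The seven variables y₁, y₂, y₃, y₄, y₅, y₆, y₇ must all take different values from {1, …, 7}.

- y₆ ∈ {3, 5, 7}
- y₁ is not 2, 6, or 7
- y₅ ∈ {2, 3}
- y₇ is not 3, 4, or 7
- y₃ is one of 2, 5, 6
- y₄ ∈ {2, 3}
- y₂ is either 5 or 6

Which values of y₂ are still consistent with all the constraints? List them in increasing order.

The 7 variables draw from only 7 values {1, 2, 3, 4, 5, 6, 7}, so each is used; only y₁ can be 4, hence y₁ = 4.
The 6 still-open variables draw from only 6 values {1, 2, 3, 5, 6, 7}, so each is used; only y₇ can be 1, hence y₇ = 1.
The 5 still-open variables draw from only 5 values {2, 3, 5, 6, 7}, so each is used; only y₆ can be 7, hence y₆ = 7.
y₄ and y₅ share exactly the 2 values {2, 3}; by pigeonhole those values go to them, so strike 2, 3 from y₃.
No further eliminations apply; y₂ can still be any of 5, 6.

5, 6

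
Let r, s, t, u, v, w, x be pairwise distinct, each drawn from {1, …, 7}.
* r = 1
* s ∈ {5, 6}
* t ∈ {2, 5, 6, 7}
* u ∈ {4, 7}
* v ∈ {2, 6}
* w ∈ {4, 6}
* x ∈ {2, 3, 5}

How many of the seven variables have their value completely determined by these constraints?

2

r's domain is down to {1}, so r = 1.
The 6 still-open variables together cover exactly {2, 3, 4, 5, 6, 7} — 6 values for 6 variables — and 3 appears only in x's list, so x = 3.
Determined: r=1, x=3. The other variables each still have more than one consistent value. That makes 2.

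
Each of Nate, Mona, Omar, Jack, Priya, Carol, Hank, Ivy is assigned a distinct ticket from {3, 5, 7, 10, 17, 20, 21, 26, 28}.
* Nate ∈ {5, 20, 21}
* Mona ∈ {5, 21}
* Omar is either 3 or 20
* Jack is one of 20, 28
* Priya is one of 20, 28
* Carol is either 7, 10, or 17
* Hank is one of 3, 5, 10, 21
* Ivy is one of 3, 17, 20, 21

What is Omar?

3

The 8 variables together cover exactly {3, 5, 7, 10, 17, 20, 21, 28} — 8 values for 8 variables — and 7 appears only in Carol's list, so Carol = 7.
The 7 still-open variables draw from only 7 values {3, 5, 10, 17, 20, 21, 28}, so each is used; only Hank can be 10, hence Hank = 10.
The 6 still-open variables draw from only 6 values {3, 5, 17, 20, 21, 28}, so each is used; only Ivy can be 17, hence Ivy = 17.
The 5 still-open variables draw from only 5 values {3, 5, 20, 21, 28}, so each is used; only Omar can be 3, hence Omar = 3.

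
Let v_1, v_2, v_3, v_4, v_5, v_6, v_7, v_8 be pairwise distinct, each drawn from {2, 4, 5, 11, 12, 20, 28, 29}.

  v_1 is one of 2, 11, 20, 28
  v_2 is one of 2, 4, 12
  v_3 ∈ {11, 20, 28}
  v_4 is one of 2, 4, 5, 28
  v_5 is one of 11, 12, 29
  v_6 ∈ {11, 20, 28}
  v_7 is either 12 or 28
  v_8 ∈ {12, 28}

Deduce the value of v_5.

29

The 8 variables draw from only 8 values {2, 4, 5, 11, 12, 20, 28, 29}, so each is used; only v_4 can be 5, hence v_4 = 5.
The 7 still-open variables draw from only 7 values {2, 4, 11, 12, 20, 28, 29}, so each is used; only v_2 can be 4, hence v_2 = 4.
Among the 6 still-open variables, 2 fits only v_1 (and all 6 values in {2, 11, 12, 20, 28, 29} must be used), so v_1 = 2.
The 5 still-open variables together cover exactly {11, 12, 20, 28, 29} — 5 values for 5 variables — and 29 appears only in v_5's list, so v_5 = 29.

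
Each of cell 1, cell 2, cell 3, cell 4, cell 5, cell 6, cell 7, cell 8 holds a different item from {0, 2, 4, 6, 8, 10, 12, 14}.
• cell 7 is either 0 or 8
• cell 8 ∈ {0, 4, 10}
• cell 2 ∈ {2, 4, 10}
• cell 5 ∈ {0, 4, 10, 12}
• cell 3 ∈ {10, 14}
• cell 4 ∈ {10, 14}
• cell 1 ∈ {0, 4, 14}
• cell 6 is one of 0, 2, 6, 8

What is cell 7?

The 8 variables draw from only 8 values {0, 2, 4, 6, 8, 10, 12, 14}, so each is used; only cell 6 can be 6, hence cell 6 = 6.
The 7 still-open variables together cover exactly {0, 2, 4, 8, 10, 12, 14} — 7 values for 7 variables — and 2 appears only in cell 2's list, so cell 2 = 2.
The 6 still-open variables draw from only 6 values {0, 4, 8, 10, 12, 14}, so each is used; only cell 7 can be 8, hence cell 7 = 8.

8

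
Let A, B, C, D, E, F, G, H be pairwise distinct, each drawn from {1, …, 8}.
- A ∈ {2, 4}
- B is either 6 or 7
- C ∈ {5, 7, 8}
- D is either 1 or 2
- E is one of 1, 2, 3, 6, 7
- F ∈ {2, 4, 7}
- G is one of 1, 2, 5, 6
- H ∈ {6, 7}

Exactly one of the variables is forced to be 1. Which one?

D

The 8 variables draw from only 8 values {1, 2, 3, 4, 5, 6, 7, 8}, so each is used; only E can be 3, hence E = 3.
The 7 still-open variables draw from only 7 values {1, 2, 4, 5, 6, 7, 8}, so each is used; only C can be 8, hence C = 8.
The 6 still-open variables draw from only 6 values {1, 2, 4, 5, 6, 7}, so each is used; only G can be 5, hence G = 5.
The 5 still-open variables draw from only 5 values {1, 2, 4, 6, 7}, so each is used; only D can be 1, hence D = 1.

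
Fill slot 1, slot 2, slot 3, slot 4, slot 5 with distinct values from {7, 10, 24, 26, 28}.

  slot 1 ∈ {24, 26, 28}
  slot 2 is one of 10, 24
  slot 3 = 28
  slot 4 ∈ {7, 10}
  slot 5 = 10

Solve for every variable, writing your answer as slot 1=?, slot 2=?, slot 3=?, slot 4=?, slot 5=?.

slot 1=26, slot 2=24, slot 3=28, slot 4=7, slot 5=10

slot 3 must be 28 (only option left). Eliminate 28 elsewhere: slot 1.
slot 5's domain is down to {10}, so slot 5 = 10. So slot 2, slot 4 can't be 10.
slot 2's domain is down to {24}, so slot 2 = 24. Strike 24 from slot 1.
That leaves slot 4 = 7.
That leaves slot 1 = 26.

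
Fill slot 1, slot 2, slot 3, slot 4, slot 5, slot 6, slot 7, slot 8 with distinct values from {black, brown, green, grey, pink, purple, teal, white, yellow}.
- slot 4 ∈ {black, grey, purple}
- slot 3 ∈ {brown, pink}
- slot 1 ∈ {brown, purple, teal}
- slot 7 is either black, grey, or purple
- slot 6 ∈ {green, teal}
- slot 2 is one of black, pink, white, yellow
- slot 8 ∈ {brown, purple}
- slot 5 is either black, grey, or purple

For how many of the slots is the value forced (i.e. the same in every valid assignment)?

The 3 variables slot 4, slot 5, slot 7 are confined to {black, grey, purple}, which locks those values in; drop them from slot 1, slot 2, slot 8.
That leaves slot 8 = brown. Strike brown from slot 1, slot 3.
slot 1 has just one choice, so slot 1 = teal. Strike teal from slot 6.
That leaves slot 3 = pink. Strike pink from slot 2.
slot 6 has just one choice, so slot 6 = green.
Determined: slot 1=teal, slot 3=pink, slot 6=green, slot 8=brown. The other slots each still have more than one consistent value. That makes 4.

4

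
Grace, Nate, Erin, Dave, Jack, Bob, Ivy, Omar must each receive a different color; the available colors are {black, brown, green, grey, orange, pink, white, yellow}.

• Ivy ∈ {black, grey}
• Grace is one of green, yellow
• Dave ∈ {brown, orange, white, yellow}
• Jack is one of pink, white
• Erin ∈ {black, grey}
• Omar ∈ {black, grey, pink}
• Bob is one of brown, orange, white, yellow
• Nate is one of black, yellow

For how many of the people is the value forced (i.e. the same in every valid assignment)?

The 8 variables together cover exactly {black, brown, green, grey, orange, pink, white, yellow} — 8 values for 8 variables — and green appears only in Grace's list, so Grace = green.
Erin and Ivy between them cover only {black, grey} — a naked pair. Remove those values from Nate, Omar.
Nate must be yellow (only option left). So Dave, Bob can't be yellow.
Omar has just one choice, so Omar = pink. Strike pink from Jack.
Jack's domain is down to {white}, so Jack = white. So Dave, Bob can't be white.
Determined: Grace=green, Nate=yellow, Jack=white, Omar=pink. The other people each still have more than one consistent value. That makes 4.

4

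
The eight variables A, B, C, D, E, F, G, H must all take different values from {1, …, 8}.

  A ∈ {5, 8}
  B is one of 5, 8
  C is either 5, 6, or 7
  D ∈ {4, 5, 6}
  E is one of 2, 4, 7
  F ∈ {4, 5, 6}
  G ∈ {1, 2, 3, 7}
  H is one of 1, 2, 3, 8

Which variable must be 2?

E

A and B between them cover only {5, 8} — a naked pair. Remove those values from C, D, F, H.
D and F share exactly the 2 values {4, 6}; by pigeonhole those values go to them, so strike 4, 6 from C, E.
That leaves C = 7. Remove 7 from E, G.
So 2 goes to E.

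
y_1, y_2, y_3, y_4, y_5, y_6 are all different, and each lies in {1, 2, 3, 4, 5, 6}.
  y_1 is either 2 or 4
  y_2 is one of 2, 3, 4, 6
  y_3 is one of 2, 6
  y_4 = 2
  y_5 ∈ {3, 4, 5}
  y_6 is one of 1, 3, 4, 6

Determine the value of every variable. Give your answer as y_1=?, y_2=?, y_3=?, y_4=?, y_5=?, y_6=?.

y_4's domain is down to {2}, so y_4 = 2. Eliminate 2 elsewhere: y_1, y_2, y_3.
y_1 must be 4 (only option left). Strike 4 from y_2, y_5, y_6.
y_3 has just one choice, so y_3 = 6. Remove 6 from y_2, y_6.
y_2 must be 3 (only option left). So y_5, y_6 can't be 3.
That leaves y_5 = 5.
y_6 must be 1 (only option left).

y_1=4, y_2=3, y_3=6, y_4=2, y_5=5, y_6=1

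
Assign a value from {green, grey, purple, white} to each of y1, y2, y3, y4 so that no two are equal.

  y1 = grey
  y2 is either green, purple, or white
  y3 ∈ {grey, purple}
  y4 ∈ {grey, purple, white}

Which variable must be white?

y1 must be grey (only option left). Strike grey from y3, y4.
y3's domain is down to {purple}, so y3 = purple. Remove purple from y2, y4.
So white goes to y4.

y4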